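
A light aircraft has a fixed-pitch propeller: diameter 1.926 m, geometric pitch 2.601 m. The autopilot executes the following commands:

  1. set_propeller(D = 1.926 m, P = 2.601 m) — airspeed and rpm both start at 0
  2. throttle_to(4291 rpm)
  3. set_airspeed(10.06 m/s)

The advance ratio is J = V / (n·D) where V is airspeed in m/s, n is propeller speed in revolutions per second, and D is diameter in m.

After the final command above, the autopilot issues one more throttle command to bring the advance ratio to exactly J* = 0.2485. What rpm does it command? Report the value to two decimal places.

rpm = 1261.15

set_propeller: D = 1.926 m, P = 2.601 m (p = P/D = 1.350467); state ← (V=0, rpm=0)
throttle_to(4291): rpm ← 4291
set_airspeed(10.06): V ← 10.06 m/s
final state: V = 10.06 m/s, rpm = 4291 → n = rpm/60 = 71.516667 rev/s
target J* = 0.2485; solve J* = V/(n·D) for n: n = V/(J*·D) = 10.06/(0.2485 × 1.926) = 21.019158 rev/s
rpm = 60·n = 1261.149451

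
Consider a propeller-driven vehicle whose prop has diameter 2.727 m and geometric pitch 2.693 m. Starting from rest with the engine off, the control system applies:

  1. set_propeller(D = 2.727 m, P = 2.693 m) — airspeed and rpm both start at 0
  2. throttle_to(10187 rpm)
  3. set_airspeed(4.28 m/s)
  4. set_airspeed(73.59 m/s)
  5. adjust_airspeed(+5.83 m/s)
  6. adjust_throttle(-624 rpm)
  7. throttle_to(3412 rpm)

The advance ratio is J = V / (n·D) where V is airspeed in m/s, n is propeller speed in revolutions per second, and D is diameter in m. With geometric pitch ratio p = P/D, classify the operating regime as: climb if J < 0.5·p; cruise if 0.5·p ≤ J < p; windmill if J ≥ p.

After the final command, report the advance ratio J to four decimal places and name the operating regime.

set_propeller: D = 2.727 m, P = 2.693 m (p = P/D = 0.987532); state ← (V=0, rpm=0)
throttle_to(10187): rpm ← 10187
set_airspeed(4.28): V ← 4.28 m/s
set_airspeed(73.59): V ← 73.59 m/s
adjust_airspeed(+5.83): V ← 73.59 +5.83 = 79.42 m/s
adjust_throttle(-624): rpm ← 10187 -624 = 9563
throttle_to(3412): rpm ← 3412
final state: V = 79.42 m/s, rpm = 3412 → n = rpm/60 = 56.866667 rev/s
J = V / (n·D) = 79.42 / (56.866667 × 2.727) = 0.512138
regime bands: climb J<0.4938 | cruise [0.4938, 0.9875) | windmill J≥0.9875
J = 0.5121 → cruise

J = 0.5121, regime = cruise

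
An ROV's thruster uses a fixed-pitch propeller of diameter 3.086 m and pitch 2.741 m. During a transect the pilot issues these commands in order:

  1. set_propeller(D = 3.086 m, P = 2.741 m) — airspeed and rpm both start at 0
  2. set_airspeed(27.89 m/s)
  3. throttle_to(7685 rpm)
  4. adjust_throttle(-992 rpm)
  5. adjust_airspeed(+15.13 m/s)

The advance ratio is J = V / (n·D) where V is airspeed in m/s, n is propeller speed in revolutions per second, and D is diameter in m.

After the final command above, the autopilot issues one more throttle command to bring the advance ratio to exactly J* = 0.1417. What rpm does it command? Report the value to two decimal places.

rpm = 5902.77

set_propeller: D = 3.086 m, P = 2.741 m (p = P/D = 0.888205); state ← (V=0, rpm=0)
set_airspeed(27.89): V ← 27.89 m/s
throttle_to(7685): rpm ← 7685
adjust_throttle(-992): rpm ← 7685 -992 = 6693
adjust_airspeed(+15.13): V ← 27.89 +15.13 = 43.02 m/s
final state: V = 43.02 m/s, rpm = 6693 → n = rpm/60 = 111.550000 rev/s
target J* = 0.1417; solve J* = V/(n·D) for n: n = V/(J*·D) = 43.02/(0.1417 × 3.086) = 98.379505 rev/s
rpm = 60·n = 5902.770314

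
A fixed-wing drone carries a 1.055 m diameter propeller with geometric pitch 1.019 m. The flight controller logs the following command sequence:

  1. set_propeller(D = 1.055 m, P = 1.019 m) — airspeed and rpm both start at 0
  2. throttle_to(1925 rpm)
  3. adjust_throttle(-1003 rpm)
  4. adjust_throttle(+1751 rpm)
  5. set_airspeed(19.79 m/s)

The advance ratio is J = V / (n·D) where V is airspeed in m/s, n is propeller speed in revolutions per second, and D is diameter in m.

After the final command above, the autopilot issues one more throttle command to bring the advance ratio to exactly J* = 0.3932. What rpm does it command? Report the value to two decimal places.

rpm = 2862.40

set_propeller: D = 1.055 m, P = 1.019 m (p = P/D = 0.965877); state ← (V=0, rpm=0)
throttle_to(1925): rpm ← 1925
adjust_throttle(-1003): rpm ← 1925 -1003 = 922
adjust_throttle(+1751): rpm ← 922 +1751 = 2673
set_airspeed(19.79): V ← 19.79 m/s
final state: V = 19.79 m/s, rpm = 2673 → n = rpm/60 = 44.550000 rev/s
target J* = 0.3932; solve J* = V/(n·D) for n: n = V/(J*·D) = 19.79/(0.3932 × 1.055) = 47.706749 rev/s
rpm = 60·n = 2862.404960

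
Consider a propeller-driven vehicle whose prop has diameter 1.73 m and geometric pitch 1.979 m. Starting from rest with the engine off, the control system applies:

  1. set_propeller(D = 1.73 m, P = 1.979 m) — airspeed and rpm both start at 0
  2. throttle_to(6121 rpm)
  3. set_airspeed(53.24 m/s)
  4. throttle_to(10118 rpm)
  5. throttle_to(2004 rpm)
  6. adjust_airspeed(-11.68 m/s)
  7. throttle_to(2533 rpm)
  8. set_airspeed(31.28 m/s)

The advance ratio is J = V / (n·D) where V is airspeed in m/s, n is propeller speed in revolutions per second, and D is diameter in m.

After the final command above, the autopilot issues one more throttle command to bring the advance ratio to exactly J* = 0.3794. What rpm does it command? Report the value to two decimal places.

rpm = 2859.40

set_propeller: D = 1.73 m, P = 1.979 m (p = P/D = 1.143931); state ← (V=0, rpm=0)
throttle_to(6121): rpm ← 6121
set_airspeed(53.24): V ← 53.24 m/s
throttle_to(10118): rpm ← 10118
throttle_to(2004): rpm ← 2004
adjust_airspeed(-11.68): V ← 53.24 -11.68 = 41.56 m/s
throttle_to(2533): rpm ← 2533
set_airspeed(31.28): V ← 31.28 m/s
final state: V = 31.28 m/s, rpm = 2533 → n = rpm/60 = 42.216667 rev/s
target J* = 0.3794; solve J* = V/(n·D) for n: n = V/(J*·D) = 31.28/(0.3794 × 1.73) = 47.656629 rev/s
rpm = 60·n = 2859.397710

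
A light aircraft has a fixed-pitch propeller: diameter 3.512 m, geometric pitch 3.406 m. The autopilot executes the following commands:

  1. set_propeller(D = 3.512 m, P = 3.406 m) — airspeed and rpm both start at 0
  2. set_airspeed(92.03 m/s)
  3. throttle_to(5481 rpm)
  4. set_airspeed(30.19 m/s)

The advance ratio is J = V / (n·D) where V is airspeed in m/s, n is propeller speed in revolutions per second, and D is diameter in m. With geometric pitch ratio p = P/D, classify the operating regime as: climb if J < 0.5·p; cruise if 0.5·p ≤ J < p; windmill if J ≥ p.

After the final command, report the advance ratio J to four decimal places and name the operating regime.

set_propeller: D = 3.512 m, P = 3.406 m (p = P/D = 0.969818); state ← (V=0, rpm=0)
set_airspeed(92.03): V ← 92.03 m/s
throttle_to(5481): rpm ← 5481
set_airspeed(30.19): V ← 30.19 m/s
final state: V = 30.19 m/s, rpm = 5481 → n = rpm/60 = 91.350000 rev/s
J = V / (n·D) = 30.19 / (91.350000 × 3.512) = 0.094102
regime bands: climb J<0.4849 | cruise [0.4849, 0.9698) | windmill J≥0.9698
J = 0.0941 → climb

J = 0.0941, regime = climb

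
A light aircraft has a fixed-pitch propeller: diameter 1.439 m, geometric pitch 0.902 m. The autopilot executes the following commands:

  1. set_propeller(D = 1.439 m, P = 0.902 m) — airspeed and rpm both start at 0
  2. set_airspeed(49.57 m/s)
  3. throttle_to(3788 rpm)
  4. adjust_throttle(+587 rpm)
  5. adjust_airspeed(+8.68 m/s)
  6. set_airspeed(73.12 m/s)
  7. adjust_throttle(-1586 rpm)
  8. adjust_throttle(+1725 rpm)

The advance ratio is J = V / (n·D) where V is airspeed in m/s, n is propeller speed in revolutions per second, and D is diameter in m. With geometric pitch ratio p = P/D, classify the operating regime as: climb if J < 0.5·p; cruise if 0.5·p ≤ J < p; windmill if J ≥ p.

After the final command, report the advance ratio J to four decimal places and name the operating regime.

J = 0.6754, regime = windmill

set_propeller: D = 1.439 m, P = 0.902 m (p = P/D = 0.626824); state ← (V=0, rpm=0)
set_airspeed(49.57): V ← 49.57 m/s
throttle_to(3788): rpm ← 3788
adjust_throttle(+587): rpm ← 3788 +587 = 4375
adjust_airspeed(+8.68): V ← 49.57 +8.68 = 58.25 m/s
set_airspeed(73.12): V ← 73.12 m/s
adjust_throttle(-1586): rpm ← 4375 -1586 = 2789
adjust_throttle(+1725): rpm ← 2789 +1725 = 4514
final state: V = 73.12 m/s, rpm = 4514 → n = rpm/60 = 75.233333 rev/s
J = V / (n·D) = 73.12 / (75.233333 × 1.439) = 0.675406
regime bands: climb J<0.3134 | cruise [0.3134, 0.6268) | windmill J≥0.6268
J = 0.6754 → windmill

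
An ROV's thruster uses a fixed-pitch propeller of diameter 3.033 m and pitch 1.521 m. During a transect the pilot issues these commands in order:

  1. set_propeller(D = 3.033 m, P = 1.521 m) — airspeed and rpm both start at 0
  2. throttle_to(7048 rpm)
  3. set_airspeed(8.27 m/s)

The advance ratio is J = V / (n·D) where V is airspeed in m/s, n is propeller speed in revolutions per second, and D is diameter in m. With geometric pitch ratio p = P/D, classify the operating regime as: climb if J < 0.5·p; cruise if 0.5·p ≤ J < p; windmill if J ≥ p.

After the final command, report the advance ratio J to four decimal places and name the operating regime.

J = 0.0232, regime = climb

set_propeller: D = 3.033 m, P = 1.521 m (p = P/D = 0.501484); state ← (V=0, rpm=0)
throttle_to(7048): rpm ← 7048
set_airspeed(8.27): V ← 8.27 m/s
final state: V = 8.27 m/s, rpm = 7048 → n = rpm/60 = 117.466667 rev/s
J = V / (n·D) = 8.27 / (117.466667 × 3.033) = 0.023212
regime bands: climb J<0.2507 | cruise [0.2507, 0.5015) | windmill J≥0.5015
J = 0.0232 → climb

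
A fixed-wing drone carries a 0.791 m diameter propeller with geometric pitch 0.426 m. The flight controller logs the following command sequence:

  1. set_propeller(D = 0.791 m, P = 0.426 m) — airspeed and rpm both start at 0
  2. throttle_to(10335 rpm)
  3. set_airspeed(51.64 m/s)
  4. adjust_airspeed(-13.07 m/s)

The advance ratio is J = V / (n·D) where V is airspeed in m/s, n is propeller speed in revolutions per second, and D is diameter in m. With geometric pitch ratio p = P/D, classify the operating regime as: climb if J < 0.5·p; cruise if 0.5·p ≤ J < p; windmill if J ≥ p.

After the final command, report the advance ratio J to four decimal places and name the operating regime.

J = 0.2831, regime = cruise

set_propeller: D = 0.791 m, P = 0.426 m (p = P/D = 0.538559); state ← (V=0, rpm=0)
throttle_to(10335): rpm ← 10335
set_airspeed(51.64): V ← 51.64 m/s
adjust_airspeed(-13.07): V ← 51.64 -13.07 = 38.57 m/s
final state: V = 38.57 m/s, rpm = 10335 → n = rpm/60 = 172.250000 rev/s
J = V / (n·D) = 38.57 / (172.250000 × 0.791) = 0.283083
regime bands: climb J<0.2693 | cruise [0.2693, 0.5386) | windmill J≥0.5386
J = 0.2831 → cruise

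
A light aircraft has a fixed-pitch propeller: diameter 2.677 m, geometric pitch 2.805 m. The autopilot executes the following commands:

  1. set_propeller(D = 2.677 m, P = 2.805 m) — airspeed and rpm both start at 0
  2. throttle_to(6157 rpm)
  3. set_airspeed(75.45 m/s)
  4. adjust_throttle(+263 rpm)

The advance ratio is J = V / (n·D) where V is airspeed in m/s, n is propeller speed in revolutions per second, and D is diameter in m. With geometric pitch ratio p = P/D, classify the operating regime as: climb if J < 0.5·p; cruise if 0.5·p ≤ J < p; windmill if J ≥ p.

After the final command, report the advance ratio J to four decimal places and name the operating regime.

J = 0.2634, regime = climb

set_propeller: D = 2.677 m, P = 2.805 m (p = P/D = 1.047815); state ← (V=0, rpm=0)
throttle_to(6157): rpm ← 6157
set_airspeed(75.45): V ← 75.45 m/s
adjust_throttle(+263): rpm ← 6157 +263 = 6420
final state: V = 75.45 m/s, rpm = 6420 → n = rpm/60 = 107.000000 rev/s
J = V / (n·D) = 75.45 / (107.000000 × 2.677) = 0.263407
regime bands: climb J<0.5239 | cruise [0.5239, 1.0478) | windmill J≥1.0478
J = 0.2634 → climb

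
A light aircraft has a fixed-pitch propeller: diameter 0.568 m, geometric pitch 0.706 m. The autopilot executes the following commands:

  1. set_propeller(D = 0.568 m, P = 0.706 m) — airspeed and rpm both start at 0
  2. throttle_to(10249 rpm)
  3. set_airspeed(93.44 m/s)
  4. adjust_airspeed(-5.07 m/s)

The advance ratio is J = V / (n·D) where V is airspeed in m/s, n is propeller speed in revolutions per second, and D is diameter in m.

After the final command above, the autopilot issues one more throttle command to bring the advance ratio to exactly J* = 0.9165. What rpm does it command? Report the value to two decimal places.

set_propeller: D = 0.568 m, P = 0.706 m (p = P/D = 1.242958); state ← (V=0, rpm=0)
throttle_to(10249): rpm ← 10249
set_airspeed(93.44): V ← 93.44 m/s
adjust_airspeed(-5.07): V ← 93.44 -5.07 = 88.37 m/s
final state: V = 88.37 m/s, rpm = 10249 → n = rpm/60 = 170.816667 rev/s
target J* = 0.9165; solve J* = V/(n·D) for n: n = V/(J*·D) = 88.37/(0.9165 × 0.568) = 169.755577 rev/s
rpm = 60·n = 10185.334593

rpm = 10185.33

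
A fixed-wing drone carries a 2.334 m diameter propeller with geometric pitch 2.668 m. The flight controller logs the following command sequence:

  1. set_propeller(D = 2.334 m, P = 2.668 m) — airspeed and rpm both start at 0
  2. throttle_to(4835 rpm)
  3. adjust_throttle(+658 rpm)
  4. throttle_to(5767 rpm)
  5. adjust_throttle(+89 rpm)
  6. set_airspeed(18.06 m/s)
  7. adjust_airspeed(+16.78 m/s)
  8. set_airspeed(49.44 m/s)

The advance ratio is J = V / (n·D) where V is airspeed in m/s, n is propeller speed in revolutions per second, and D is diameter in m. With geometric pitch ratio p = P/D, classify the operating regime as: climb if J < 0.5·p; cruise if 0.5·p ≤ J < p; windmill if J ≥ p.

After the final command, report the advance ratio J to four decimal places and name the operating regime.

J = 0.2170, regime = climb

set_propeller: D = 2.334 m, P = 2.668 m (p = P/D = 1.143102); state ← (V=0, rpm=0)
throttle_to(4835): rpm ← 4835
adjust_throttle(+658): rpm ← 4835 +658 = 5493
throttle_to(5767): rpm ← 5767
adjust_throttle(+89): rpm ← 5767 +89 = 5856
set_airspeed(18.06): V ← 18.06 m/s
adjust_airspeed(+16.78): V ← 18.06 +16.78 = 34.84 m/s
set_airspeed(49.44): V ← 49.44 m/s
final state: V = 49.44 m/s, rpm = 5856 → n = rpm/60 = 97.600000 rev/s
J = V / (n·D) = 49.44 / (97.600000 × 2.334) = 0.217034
regime bands: climb J<0.5716 | cruise [0.5716, 1.1431) | windmill J≥1.1431
J = 0.2170 → climb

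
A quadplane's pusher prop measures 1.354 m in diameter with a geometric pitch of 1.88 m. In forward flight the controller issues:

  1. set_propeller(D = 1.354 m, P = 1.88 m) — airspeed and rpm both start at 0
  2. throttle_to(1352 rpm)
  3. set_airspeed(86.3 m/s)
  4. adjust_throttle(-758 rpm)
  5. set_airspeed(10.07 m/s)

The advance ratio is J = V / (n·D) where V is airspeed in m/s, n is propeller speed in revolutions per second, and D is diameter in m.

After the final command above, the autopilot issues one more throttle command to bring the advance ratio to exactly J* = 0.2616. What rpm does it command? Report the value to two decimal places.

set_propeller: D = 1.354 m, P = 1.88 m (p = P/D = 1.388479); state ← (V=0, rpm=0)
throttle_to(1352): rpm ← 1352
set_airspeed(86.3): V ← 86.3 m/s
adjust_throttle(-758): rpm ← 1352 -758 = 594
set_airspeed(10.07): V ← 10.07 m/s
final state: V = 10.07 m/s, rpm = 594 → n = rpm/60 = 9.900000 rev/s
target J* = 0.2616; solve J* = V/(n·D) for n: n = V/(J*·D) = 10.07/(0.2616 × 1.354) = 28.429752 rev/s
rpm = 60·n = 1705.785102

rpm = 1705.79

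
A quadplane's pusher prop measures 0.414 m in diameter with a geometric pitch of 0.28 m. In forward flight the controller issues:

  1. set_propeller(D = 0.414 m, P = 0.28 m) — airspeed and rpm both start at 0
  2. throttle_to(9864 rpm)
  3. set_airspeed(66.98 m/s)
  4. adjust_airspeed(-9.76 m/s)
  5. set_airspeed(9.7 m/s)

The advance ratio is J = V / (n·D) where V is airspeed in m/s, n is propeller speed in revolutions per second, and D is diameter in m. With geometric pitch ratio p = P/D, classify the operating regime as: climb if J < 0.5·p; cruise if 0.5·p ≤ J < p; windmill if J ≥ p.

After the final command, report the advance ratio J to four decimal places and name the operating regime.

J = 0.1425, regime = climb

set_propeller: D = 0.414 m, P = 0.28 m (p = P/D = 0.676329); state ← (V=0, rpm=0)
throttle_to(9864): rpm ← 9864
set_airspeed(66.98): V ← 66.98 m/s
adjust_airspeed(-9.76): V ← 66.98 -9.76 = 57.22 m/s
set_airspeed(9.7): V ← 9.7 m/s
final state: V = 9.7 m/s, rpm = 9864 → n = rpm/60 = 164.400000 rev/s
J = V / (n·D) = 9.7 / (164.400000 × 0.414) = 0.142518
regime bands: climb J<0.3382 | cruise [0.3382, 0.6763) | windmill J≥0.6763
J = 0.1425 → climb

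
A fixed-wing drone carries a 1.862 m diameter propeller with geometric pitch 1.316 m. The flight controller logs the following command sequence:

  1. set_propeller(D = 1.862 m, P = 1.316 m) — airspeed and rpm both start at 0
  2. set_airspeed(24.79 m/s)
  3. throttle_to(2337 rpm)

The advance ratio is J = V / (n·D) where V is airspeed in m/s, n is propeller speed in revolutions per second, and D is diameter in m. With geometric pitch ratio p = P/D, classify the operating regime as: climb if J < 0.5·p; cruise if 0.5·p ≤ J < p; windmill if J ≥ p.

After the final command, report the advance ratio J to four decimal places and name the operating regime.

set_propeller: D = 1.862 m, P = 1.316 m (p = P/D = 0.706767); state ← (V=0, rpm=0)
set_airspeed(24.79): V ← 24.79 m/s
throttle_to(2337): rpm ← 2337
final state: V = 24.79 m/s, rpm = 2337 → n = rpm/60 = 38.950000 rev/s
J = V / (n·D) = 24.79 / (38.950000 × 1.862) = 0.341814
regime bands: climb J<0.3534 | cruise [0.3534, 0.7068) | windmill J≥0.7068
J = 0.3418 → climb

J = 0.3418, regime = climb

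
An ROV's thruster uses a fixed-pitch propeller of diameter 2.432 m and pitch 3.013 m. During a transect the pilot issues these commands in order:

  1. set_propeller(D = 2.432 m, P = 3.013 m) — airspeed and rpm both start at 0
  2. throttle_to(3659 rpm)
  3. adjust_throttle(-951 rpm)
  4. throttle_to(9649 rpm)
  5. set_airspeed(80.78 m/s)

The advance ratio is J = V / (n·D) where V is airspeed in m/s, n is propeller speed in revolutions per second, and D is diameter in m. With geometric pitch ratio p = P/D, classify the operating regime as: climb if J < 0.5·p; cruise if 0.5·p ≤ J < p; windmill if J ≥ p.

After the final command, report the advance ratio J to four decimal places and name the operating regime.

set_propeller: D = 2.432 m, P = 3.013 m (p = P/D = 1.238898); state ← (V=0, rpm=0)
throttle_to(3659): rpm ← 3659
adjust_throttle(-951): rpm ← 3659 -951 = 2708
throttle_to(9649): rpm ← 9649
set_airspeed(80.78): V ← 80.78 m/s
final state: V = 80.78 m/s, rpm = 9649 → n = rpm/60 = 160.816667 rev/s
J = V / (n·D) = 80.78 / (160.816667 × 2.432) = 0.206542
regime bands: climb J<0.6194 | cruise [0.6194, 1.2389) | windmill J≥1.2389
J = 0.2065 → climb

J = 0.2065, regime = climb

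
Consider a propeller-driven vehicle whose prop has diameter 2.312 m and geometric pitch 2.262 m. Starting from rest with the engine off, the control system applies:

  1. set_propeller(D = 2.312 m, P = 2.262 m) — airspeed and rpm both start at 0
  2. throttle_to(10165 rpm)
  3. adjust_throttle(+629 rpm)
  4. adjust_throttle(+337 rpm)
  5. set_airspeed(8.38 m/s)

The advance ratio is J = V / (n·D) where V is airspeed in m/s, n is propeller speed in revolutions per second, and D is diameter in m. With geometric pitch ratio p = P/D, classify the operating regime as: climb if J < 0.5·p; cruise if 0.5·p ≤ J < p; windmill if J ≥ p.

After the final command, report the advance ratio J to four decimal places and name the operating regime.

set_propeller: D = 2.312 m, P = 2.262 m (p = P/D = 0.978374); state ← (V=0, rpm=0)
throttle_to(10165): rpm ← 10165
adjust_throttle(+629): rpm ← 10165 +629 = 10794
adjust_throttle(+337): rpm ← 10794 +337 = 11131
set_airspeed(8.38): V ← 8.38 m/s
final state: V = 8.38 m/s, rpm = 11131 → n = rpm/60 = 185.516667 rev/s
J = V / (n·D) = 8.38 / (185.516667 × 2.312) = 0.019538
regime bands: climb J<0.4892 | cruise [0.4892, 0.9784) | windmill J≥0.9784
J = 0.0195 → climb

J = 0.0195, regime = climb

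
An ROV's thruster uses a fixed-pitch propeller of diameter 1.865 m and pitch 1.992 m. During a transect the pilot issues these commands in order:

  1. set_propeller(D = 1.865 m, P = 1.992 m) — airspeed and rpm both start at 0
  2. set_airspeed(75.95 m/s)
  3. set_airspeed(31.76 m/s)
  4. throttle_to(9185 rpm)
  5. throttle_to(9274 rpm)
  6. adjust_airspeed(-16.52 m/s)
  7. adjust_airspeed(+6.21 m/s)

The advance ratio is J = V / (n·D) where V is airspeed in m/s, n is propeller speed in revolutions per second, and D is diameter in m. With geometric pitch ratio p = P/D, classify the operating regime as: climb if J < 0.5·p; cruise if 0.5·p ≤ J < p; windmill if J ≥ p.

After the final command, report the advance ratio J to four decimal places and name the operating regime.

set_propeller: D = 1.865 m, P = 1.992 m (p = P/D = 1.068097); state ← (V=0, rpm=0)
set_airspeed(75.95): V ← 75.95 m/s
set_airspeed(31.76): V ← 31.76 m/s
throttle_to(9185): rpm ← 9185
throttle_to(9274): rpm ← 9274
adjust_airspeed(-16.52): V ← 31.76 -16.52 = 15.24 m/s
adjust_airspeed(+6.21): V ← 15.24 +6.21 = 21.45 m/s
final state: V = 21.45 m/s, rpm = 9274 → n = rpm/60 = 154.566667 rev/s
J = V / (n·D) = 21.45 / (154.566667 × 1.865) = 0.074410
regime bands: climb J<0.5340 | cruise [0.5340, 1.0681) | windmill J≥1.0681
J = 0.0744 → climb

J = 0.0744, regime = climb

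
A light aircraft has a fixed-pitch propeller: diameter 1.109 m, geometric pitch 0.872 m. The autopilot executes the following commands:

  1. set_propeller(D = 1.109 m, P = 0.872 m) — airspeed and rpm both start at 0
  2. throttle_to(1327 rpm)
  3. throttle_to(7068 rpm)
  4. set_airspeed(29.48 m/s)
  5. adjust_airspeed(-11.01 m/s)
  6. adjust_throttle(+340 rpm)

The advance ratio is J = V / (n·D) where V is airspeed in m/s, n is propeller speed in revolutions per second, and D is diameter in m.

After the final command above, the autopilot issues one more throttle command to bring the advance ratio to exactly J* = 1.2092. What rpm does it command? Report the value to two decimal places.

rpm = 826.40

set_propeller: D = 1.109 m, P = 0.872 m (p = P/D = 0.786294); state ← (V=0, rpm=0)
throttle_to(1327): rpm ← 1327
throttle_to(7068): rpm ← 7068
set_airspeed(29.48): V ← 29.48 m/s
adjust_airspeed(-11.01): V ← 29.48 -11.01 = 18.47 m/s
adjust_throttle(+340): rpm ← 7068 +340 = 7408
final state: V = 18.47 m/s, rpm = 7408 → n = rpm/60 = 123.466667 rev/s
target J* = 1.2092; solve J* = V/(n·D) for n: n = V/(J*·D) = 18.47/(1.2092 × 1.109) = 13.773275 rev/s
rpm = 60·n = 826.396485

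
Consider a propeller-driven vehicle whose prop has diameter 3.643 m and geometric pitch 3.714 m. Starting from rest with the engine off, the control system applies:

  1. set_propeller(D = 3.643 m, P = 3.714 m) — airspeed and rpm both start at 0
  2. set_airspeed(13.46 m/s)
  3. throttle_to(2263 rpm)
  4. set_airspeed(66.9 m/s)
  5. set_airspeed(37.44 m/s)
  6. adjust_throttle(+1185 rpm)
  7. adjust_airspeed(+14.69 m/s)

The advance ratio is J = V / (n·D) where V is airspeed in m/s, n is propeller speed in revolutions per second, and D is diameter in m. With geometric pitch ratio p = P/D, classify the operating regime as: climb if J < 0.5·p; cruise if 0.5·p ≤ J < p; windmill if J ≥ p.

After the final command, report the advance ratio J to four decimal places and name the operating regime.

set_propeller: D = 3.643 m, P = 3.714 m (p = P/D = 1.019489); state ← (V=0, rpm=0)
set_airspeed(13.46): V ← 13.46 m/s
throttle_to(2263): rpm ← 2263
set_airspeed(66.9): V ← 66.9 m/s
set_airspeed(37.44): V ← 37.44 m/s
adjust_throttle(+1185): rpm ← 2263 +1185 = 3448
adjust_airspeed(+14.69): V ← 37.44 +14.69 = 52.13 m/s
final state: V = 52.13 m/s, rpm = 3448 → n = rpm/60 = 57.466667 rev/s
J = V / (n·D) = 52.13 / (57.466667 × 3.643) = 0.249008
regime bands: climb J<0.5097 | cruise [0.5097, 1.0195) | windmill J≥1.0195
J = 0.2490 → climb

J = 0.2490, regime = climb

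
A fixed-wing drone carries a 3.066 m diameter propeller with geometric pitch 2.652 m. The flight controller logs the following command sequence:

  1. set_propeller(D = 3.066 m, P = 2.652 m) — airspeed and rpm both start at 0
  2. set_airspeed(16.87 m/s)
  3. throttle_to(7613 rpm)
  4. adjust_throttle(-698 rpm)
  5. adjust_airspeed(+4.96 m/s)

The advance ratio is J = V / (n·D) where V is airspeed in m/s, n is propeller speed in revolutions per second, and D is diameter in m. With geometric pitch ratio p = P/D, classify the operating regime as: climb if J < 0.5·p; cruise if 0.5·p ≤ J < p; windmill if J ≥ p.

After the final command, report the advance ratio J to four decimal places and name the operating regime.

set_propeller: D = 3.066 m, P = 2.652 m (p = P/D = 0.864971); state ← (V=0, rpm=0)
set_airspeed(16.87): V ← 16.87 m/s
throttle_to(7613): rpm ← 7613
adjust_throttle(-698): rpm ← 7613 -698 = 6915
adjust_airspeed(+4.96): V ← 16.87 +4.96 = 21.83 m/s
final state: V = 21.83 m/s, rpm = 6915 → n = rpm/60 = 115.250000 rev/s
J = V / (n·D) = 21.83 / (115.250000 × 3.066) = 0.061779
regime bands: climb J<0.4325 | cruise [0.4325, 0.8650) | windmill J≥0.8650
J = 0.0618 → climb

J = 0.0618, regime = climb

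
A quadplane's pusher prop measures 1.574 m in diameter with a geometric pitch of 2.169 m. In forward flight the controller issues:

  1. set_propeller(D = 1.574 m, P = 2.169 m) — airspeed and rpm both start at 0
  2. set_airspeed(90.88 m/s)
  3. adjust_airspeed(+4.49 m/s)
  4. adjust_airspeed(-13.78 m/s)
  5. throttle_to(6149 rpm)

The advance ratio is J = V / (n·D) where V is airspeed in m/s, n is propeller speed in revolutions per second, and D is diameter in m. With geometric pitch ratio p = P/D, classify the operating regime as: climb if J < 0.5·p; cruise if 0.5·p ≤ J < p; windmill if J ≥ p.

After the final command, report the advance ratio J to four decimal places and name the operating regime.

J = 0.5058, regime = climb

set_propeller: D = 1.574 m, P = 2.169 m (p = P/D = 1.378018); state ← (V=0, rpm=0)
set_airspeed(90.88): V ← 90.88 m/s
adjust_airspeed(+4.49): V ← 90.88 +4.49 = 95.37 m/s
adjust_airspeed(-13.78): V ← 95.37 -13.78 = 81.59 m/s
throttle_to(6149): rpm ← 6149
final state: V = 81.59 m/s, rpm = 6149 → n = rpm/60 = 102.483333 rev/s
J = V / (n·D) = 81.59 / (102.483333 × 1.574) = 0.505800
regime bands: climb J<0.6890 | cruise [0.6890, 1.3780) | windmill J≥1.3780
J = 0.5058 → climb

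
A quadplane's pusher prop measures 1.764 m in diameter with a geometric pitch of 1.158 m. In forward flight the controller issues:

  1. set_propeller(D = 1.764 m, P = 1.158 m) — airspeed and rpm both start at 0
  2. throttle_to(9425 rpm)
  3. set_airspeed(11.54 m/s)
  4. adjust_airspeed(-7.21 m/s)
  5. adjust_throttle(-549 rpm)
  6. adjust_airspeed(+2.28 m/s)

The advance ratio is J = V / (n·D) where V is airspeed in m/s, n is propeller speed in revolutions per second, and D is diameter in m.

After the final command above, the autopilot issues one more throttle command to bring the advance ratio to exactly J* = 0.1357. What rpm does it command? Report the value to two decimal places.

rpm = 1656.82

set_propeller: D = 1.764 m, P = 1.158 m (p = P/D = 0.656463); state ← (V=0, rpm=0)
throttle_to(9425): rpm ← 9425
set_airspeed(11.54): V ← 11.54 m/s
adjust_airspeed(-7.21): V ← 11.54 -7.21 = 4.33 m/s
adjust_throttle(-549): rpm ← 9425 -549 = 8876
adjust_airspeed(+2.28): V ← 4.33 +2.28 = 6.61 m/s
final state: V = 6.61 m/s, rpm = 8876 → n = rpm/60 = 147.933333 rev/s
target J* = 0.1357; solve J* = V/(n·D) for n: n = V/(J*·D) = 6.61/(0.1357 × 1.764) = 27.613600 rev/s
rpm = 60·n = 1656.816006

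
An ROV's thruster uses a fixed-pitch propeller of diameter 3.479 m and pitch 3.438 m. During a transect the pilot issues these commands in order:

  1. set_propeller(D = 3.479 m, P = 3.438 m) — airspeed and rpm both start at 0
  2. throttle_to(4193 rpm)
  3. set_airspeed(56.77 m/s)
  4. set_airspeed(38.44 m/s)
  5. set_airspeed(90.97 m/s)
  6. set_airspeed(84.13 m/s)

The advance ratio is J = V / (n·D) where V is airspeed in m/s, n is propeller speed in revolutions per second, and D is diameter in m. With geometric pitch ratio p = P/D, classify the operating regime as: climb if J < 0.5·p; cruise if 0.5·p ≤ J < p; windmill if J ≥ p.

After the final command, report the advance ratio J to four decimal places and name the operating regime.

set_propeller: D = 3.479 m, P = 3.438 m (p = P/D = 0.988215); state ← (V=0, rpm=0)
throttle_to(4193): rpm ← 4193
set_airspeed(56.77): V ← 56.77 m/s
set_airspeed(38.44): V ← 38.44 m/s
set_airspeed(90.97): V ← 90.97 m/s
set_airspeed(84.13): V ← 84.13 m/s
final state: V = 84.13 m/s, rpm = 4193 → n = rpm/60 = 69.883333 rev/s
J = V / (n·D) = 84.13 / (69.883333 × 3.479) = 0.346037
regime bands: climb J<0.4941 | cruise [0.4941, 0.9882) | windmill J≥0.9882
J = 0.3460 → climb

J = 0.3460, regime = climb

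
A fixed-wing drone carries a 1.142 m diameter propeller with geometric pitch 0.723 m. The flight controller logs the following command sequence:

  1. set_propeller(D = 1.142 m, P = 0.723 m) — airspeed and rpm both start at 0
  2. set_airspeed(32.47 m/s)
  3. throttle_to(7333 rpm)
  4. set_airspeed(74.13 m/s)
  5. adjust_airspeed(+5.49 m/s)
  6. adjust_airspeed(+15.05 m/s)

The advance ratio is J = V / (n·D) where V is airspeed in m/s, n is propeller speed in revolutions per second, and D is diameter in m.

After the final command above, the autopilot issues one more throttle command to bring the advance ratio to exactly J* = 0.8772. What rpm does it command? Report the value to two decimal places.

rpm = 5670.21

set_propeller: D = 1.142 m, P = 0.723 m (p = P/D = 0.633100); state ← (V=0, rpm=0)
set_airspeed(32.47): V ← 32.47 m/s
throttle_to(7333): rpm ← 7333
set_airspeed(74.13): V ← 74.13 m/s
adjust_airspeed(+5.49): V ← 74.13 +5.49 = 79.62 m/s
adjust_airspeed(+15.05): V ← 79.62 +15.05 = 94.67 m/s
final state: V = 94.67 m/s, rpm = 7333 → n = rpm/60 = 122.216667 rev/s
target J* = 0.8772; solve J* = V/(n·D) for n: n = V/(J*·D) = 94.67/(0.8772 × 1.142) = 94.503447 rev/s
rpm = 60·n = 5670.206827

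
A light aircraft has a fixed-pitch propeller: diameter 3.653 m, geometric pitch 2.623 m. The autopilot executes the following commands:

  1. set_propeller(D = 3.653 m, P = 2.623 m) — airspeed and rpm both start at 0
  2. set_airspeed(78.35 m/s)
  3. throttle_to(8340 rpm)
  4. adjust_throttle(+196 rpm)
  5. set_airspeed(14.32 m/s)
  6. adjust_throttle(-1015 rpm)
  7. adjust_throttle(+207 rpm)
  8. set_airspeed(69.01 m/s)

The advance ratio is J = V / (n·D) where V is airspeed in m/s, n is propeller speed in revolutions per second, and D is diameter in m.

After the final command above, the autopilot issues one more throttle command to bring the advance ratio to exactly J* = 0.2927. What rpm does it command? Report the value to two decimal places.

set_propeller: D = 3.653 m, P = 2.623 m (p = P/D = 0.718040); state ← (V=0, rpm=0)
set_airspeed(78.35): V ← 78.35 m/s
throttle_to(8340): rpm ← 8340
adjust_throttle(+196): rpm ← 8340 +196 = 8536
set_airspeed(14.32): V ← 14.32 m/s
adjust_throttle(-1015): rpm ← 8536 -1015 = 7521
adjust_throttle(+207): rpm ← 7521 +207 = 7728
set_airspeed(69.01): V ← 69.01 m/s
final state: V = 69.01 m/s, rpm = 7728 → n = rpm/60 = 128.800000 rev/s
target J* = 0.2927; solve J* = V/(n·D) for n: n = V/(J*·D) = 69.01/(0.2927 × 3.653) = 64.541586 rev/s
rpm = 60·n = 3872.495156

rpm = 3872.50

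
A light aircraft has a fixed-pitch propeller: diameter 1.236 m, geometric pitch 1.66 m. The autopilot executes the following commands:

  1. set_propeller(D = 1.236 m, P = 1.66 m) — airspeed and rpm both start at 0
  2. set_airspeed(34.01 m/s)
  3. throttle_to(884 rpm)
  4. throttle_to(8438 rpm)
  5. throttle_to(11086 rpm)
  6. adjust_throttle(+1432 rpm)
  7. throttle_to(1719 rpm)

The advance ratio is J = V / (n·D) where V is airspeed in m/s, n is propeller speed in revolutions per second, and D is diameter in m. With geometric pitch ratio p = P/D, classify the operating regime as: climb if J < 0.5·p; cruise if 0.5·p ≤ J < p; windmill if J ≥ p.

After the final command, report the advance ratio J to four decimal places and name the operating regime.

set_propeller: D = 1.236 m, P = 1.66 m (p = P/D = 1.343042); state ← (V=0, rpm=0)
set_airspeed(34.01): V ← 34.01 m/s
throttle_to(884): rpm ← 884
throttle_to(8438): rpm ← 8438
throttle_to(11086): rpm ← 11086
adjust_throttle(+1432): rpm ← 11086 +1432 = 12518
throttle_to(1719): rpm ← 1719
final state: V = 34.01 m/s, rpm = 1719 → n = rpm/60 = 28.650000 rev/s
J = V / (n·D) = 34.01 / (28.650000 × 1.236) = 0.960425
regime bands: climb J<0.6715 | cruise [0.6715, 1.3430) | windmill J≥1.3430
J = 0.9604 → cruise

J = 0.9604, regime = cruise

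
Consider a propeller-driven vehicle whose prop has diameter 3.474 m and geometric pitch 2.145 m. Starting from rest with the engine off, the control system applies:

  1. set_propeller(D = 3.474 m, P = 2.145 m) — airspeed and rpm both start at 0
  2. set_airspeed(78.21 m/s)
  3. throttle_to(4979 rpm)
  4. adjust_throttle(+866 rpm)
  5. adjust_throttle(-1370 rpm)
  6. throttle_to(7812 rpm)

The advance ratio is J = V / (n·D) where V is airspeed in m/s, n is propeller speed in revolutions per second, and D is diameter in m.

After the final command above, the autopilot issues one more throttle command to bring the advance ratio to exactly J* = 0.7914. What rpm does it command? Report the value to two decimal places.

set_propeller: D = 3.474 m, P = 2.145 m (p = P/D = 0.617444); state ← (V=0, rpm=0)
set_airspeed(78.21): V ← 78.21 m/s
throttle_to(4979): rpm ← 4979
adjust_throttle(+866): rpm ← 4979 +866 = 5845
adjust_throttle(-1370): rpm ← 5845 -1370 = 4475
throttle_to(7812): rpm ← 7812
final state: V = 78.21 m/s, rpm = 7812 → n = rpm/60 = 130.200000 rev/s
target J* = 0.7914; solve J* = V/(n·D) for n: n = V/(J*·D) = 78.21/(0.7914 × 3.474) = 28.446997 rev/s
rpm = 60·n = 1706.819816

rpm = 1706.82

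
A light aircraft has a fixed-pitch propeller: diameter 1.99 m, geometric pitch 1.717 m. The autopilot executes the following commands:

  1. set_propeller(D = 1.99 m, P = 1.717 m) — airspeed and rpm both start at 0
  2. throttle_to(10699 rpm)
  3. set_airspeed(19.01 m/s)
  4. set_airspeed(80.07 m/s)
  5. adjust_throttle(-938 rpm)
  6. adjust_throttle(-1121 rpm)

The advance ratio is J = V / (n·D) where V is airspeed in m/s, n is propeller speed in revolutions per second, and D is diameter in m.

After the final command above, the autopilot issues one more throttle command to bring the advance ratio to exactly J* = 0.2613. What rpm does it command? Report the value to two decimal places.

rpm = 9239.08

set_propeller: D = 1.99 m, P = 1.717 m (p = P/D = 0.862814); state ← (V=0, rpm=0)
throttle_to(10699): rpm ← 10699
set_airspeed(19.01): V ← 19.01 m/s
set_airspeed(80.07): V ← 80.07 m/s
adjust_throttle(-938): rpm ← 10699 -938 = 9761
adjust_throttle(-1121): rpm ← 9761 -1121 = 8640
final state: V = 80.07 m/s, rpm = 8640 → n = rpm/60 = 144.000000 rev/s
target J* = 0.2613; solve J* = V/(n·D) for n: n = V/(J*·D) = 80.07/(0.2613 × 1.99) = 153.984619 rev/s
rpm = 60·n = 9239.077131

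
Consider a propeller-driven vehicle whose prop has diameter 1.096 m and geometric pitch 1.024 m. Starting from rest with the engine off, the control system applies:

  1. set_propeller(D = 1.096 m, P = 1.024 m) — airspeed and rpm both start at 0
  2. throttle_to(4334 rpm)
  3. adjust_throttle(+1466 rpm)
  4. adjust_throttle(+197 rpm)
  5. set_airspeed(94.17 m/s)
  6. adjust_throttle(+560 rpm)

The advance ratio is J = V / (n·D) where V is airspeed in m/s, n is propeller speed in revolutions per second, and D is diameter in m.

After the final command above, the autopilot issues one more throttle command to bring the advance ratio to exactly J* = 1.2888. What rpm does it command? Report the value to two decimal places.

rpm = 4000.07

set_propeller: D = 1.096 m, P = 1.024 m (p = P/D = 0.934307); state ← (V=0, rpm=0)
throttle_to(4334): rpm ← 4334
adjust_throttle(+1466): rpm ← 4334 +1466 = 5800
adjust_throttle(+197): rpm ← 5800 +197 = 5997
set_airspeed(94.17): V ← 94.17 m/s
adjust_throttle(+560): rpm ← 5997 +560 = 6557
final state: V = 94.17 m/s, rpm = 6557 → n = rpm/60 = 109.283333 rev/s
target J* = 1.2888; solve J* = V/(n·D) for n: n = V/(J*·D) = 94.17/(1.2888 × 1.096) = 66.667856 rev/s
rpm = 60·n = 4000.071362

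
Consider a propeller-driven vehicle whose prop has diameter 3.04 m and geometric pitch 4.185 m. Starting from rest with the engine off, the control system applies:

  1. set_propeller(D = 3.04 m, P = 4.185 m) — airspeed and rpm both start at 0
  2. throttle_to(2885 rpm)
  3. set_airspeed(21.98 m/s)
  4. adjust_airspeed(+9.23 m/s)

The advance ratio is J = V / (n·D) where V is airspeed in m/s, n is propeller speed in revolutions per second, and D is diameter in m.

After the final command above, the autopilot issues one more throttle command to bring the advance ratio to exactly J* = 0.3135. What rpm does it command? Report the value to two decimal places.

rpm = 1964.87

set_propeller: D = 3.04 m, P = 4.185 m (p = P/D = 1.376645); state ← (V=0, rpm=0)
throttle_to(2885): rpm ← 2885
set_airspeed(21.98): V ← 21.98 m/s
adjust_airspeed(+9.23): V ← 21.98 +9.23 = 31.21 m/s
final state: V = 31.21 m/s, rpm = 2885 → n = rpm/60 = 48.083333 rev/s
target J* = 0.3135; solve J* = V/(n·D) for n: n = V/(J*·D) = 31.21/(0.3135 × 3.04) = 32.747838 rev/s
rpm = 60·n = 1964.870310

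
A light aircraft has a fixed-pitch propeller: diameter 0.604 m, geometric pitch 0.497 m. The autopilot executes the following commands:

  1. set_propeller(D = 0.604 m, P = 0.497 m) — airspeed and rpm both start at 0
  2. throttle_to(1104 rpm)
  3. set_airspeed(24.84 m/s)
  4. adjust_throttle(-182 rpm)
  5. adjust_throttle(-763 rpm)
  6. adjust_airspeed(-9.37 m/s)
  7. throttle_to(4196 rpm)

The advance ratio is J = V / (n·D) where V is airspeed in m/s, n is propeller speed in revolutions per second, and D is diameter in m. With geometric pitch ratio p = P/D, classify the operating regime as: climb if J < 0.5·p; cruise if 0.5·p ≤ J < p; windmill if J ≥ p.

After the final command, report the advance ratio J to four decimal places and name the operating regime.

set_propeller: D = 0.604 m, P = 0.497 m (p = P/D = 0.822848); state ← (V=0, rpm=0)
throttle_to(1104): rpm ← 1104
set_airspeed(24.84): V ← 24.84 m/s
adjust_throttle(-182): rpm ← 1104 -182 = 922
adjust_throttle(-763): rpm ← 922 -763 = 159
adjust_airspeed(-9.37): V ← 24.84 -9.37 = 15.47 m/s
throttle_to(4196): rpm ← 4196
final state: V = 15.47 m/s, rpm = 4196 → n = rpm/60 = 69.933333 rev/s
J = V / (n·D) = 15.47 / (69.933333 × 0.604) = 0.366243
regime bands: climb J<0.4114 | cruise [0.4114, 0.8228) | windmill J≥0.8228
J = 0.3662 → climb

J = 0.3662, regime = climb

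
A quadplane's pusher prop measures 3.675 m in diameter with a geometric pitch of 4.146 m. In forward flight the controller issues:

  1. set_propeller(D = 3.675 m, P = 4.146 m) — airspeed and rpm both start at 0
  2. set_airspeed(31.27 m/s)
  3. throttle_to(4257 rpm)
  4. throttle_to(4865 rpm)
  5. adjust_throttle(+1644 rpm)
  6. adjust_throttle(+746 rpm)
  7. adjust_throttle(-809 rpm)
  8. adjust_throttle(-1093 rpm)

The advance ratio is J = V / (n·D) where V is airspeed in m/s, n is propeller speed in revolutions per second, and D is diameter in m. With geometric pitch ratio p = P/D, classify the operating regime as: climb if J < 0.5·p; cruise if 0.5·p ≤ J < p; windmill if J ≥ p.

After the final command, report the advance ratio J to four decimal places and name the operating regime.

J = 0.0954, regime = climb

set_propeller: D = 3.675 m, P = 4.146 m (p = P/D = 1.128163); state ← (V=0, rpm=0)
set_airspeed(31.27): V ← 31.27 m/s
throttle_to(4257): rpm ← 4257
throttle_to(4865): rpm ← 4865
adjust_throttle(+1644): rpm ← 4865 +1644 = 6509
adjust_throttle(+746): rpm ← 6509 +746 = 7255
adjust_throttle(-809): rpm ← 7255 -809 = 6446
adjust_throttle(-1093): rpm ← 6446 -1093 = 5353
final state: V = 31.27 m/s, rpm = 5353 → n = rpm/60 = 89.216667 rev/s
J = V / (n·D) = 31.27 / (89.216667 × 3.675) = 0.095373
regime bands: climb J<0.5641 | cruise [0.5641, 1.1282) | windmill J≥1.1282
J = 0.0954 → climb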